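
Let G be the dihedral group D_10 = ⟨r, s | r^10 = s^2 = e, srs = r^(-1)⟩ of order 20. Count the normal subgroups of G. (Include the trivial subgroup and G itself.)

G has 22 subgroups. Checking conjugation-invariance by order — order 1: 1/1 normal; order 2: 1/11 normal; order 4: 0/5 normal; order 5: 1/1 normal; order 10: 3/3 normal; order 20: 1/1 normal.
Total normal subgroups: 7.

7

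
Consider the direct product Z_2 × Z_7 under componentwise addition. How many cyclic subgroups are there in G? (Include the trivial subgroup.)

4

Group the elements of G by the cyclic subgroup they generate; each cyclic subgroup of order d accounts for φ(d) elements.
Cyclic subgroups by order — order 1: 1; order 2: 1; order 7: 1; order 14: 1.
Total: 4.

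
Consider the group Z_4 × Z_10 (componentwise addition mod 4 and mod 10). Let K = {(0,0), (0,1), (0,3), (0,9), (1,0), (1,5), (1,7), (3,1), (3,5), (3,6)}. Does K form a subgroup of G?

(3,1) ∈ K but its inverse (1,9) ∉ K, so K is not a subgroup.

No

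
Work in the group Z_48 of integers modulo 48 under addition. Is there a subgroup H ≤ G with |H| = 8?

8 | 48. A subgroup of order 8 is {0, 6, 12, 18, 24, 30, 36, 42}.

Yes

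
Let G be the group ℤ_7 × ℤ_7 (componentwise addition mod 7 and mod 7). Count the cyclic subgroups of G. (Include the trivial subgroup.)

A cyclic subgroup of order d is generated by each of its φ(d) elements of order d, so the cyclic subgroups of order d number (#elements of order d)/φ(d).
Cyclic subgroups by order — order 1: 1; order 7: 8.
Total: 9.

9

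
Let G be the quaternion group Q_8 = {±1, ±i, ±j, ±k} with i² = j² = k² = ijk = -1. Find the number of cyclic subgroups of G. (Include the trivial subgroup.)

5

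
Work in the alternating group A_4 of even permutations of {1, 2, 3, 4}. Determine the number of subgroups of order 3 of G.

|G| = 12 and 3 | 12, so subgroups of order 3 are possible by Lagrange.
The subgroups of order 3 are: {e, (1 2 3), (1 3 2)}; {e, (1 2 4), (1 4 2)}; {e, (1 3 4), (1 4 3)}; {e, (2 3 4), (2 4 3)}.
So G has 4 subgroups of order 3.

4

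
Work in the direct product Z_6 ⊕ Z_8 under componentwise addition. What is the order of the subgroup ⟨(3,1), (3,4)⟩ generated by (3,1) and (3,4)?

16

|⟨(3,1)⟩| = 8 and |⟨(3,4)⟩| = 2, so |H| is a multiple of lcm(8, 2) = 8 and divides |G| = 48.
Closing under the operation: H = {(0,0), (0,1), (0,2), (0,3), (0,4), (0,5), (0,6), (0,7), (3,0), (3,1), (3,2), (3,3), (3,4), (3,5), (3,6), (3,7)}, so |H| = 16.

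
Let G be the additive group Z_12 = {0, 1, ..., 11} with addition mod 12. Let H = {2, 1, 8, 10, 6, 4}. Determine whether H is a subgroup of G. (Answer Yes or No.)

No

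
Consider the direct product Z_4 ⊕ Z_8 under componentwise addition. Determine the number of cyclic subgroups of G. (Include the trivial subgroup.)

Each element a generates a cyclic subgroup ⟨a⟩; distinct elements may generate the same one (a cyclic group of order d has φ(d) generators).
Cyclic subgroups by order — order 1: 1; order 2: 3; order 4: 6; order 8: 4.
Total: 14.

14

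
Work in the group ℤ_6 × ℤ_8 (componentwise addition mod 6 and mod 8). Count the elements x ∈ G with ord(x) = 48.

An element (a,b) has order lcm(ord(a), ord(b)); count pairs with lcm equal to 48.
Enumerating gives 0 such elements.

0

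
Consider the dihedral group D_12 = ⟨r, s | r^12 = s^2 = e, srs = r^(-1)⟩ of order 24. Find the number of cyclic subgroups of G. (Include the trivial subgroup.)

18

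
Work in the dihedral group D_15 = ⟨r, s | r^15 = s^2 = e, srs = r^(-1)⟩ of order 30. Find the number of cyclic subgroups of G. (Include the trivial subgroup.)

19

A cyclic subgroup of order d is generated by each of its φ(d) elements of order d, so the cyclic subgroups of order d number (#elements of order d)/φ(d).
Cyclic subgroups by order — order 1: 1; order 2: 15; order 3: 1; order 5: 1; order 15: 1.
Total: 19.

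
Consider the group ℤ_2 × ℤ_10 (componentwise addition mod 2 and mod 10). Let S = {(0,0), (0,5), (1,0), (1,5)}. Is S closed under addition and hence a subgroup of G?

|S| = 4 divides |G| = 20, consistent with Lagrange.
S contains the identity, every element's inverse is in S, and S is closed under +: it is a subgroup.

Yes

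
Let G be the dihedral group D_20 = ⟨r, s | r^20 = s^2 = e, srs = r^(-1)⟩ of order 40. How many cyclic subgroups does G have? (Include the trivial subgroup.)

Group the elements of G by the cyclic subgroup they generate; each cyclic subgroup of order d accounts for φ(d) elements.
Cyclic subgroups by order — order 1: 1; order 2: 21; order 4: 1; order 5: 1; order 10: 1; order 20: 1.
Total: 26.

26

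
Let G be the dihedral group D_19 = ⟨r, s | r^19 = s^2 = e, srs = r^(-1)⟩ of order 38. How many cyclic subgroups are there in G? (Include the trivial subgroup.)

21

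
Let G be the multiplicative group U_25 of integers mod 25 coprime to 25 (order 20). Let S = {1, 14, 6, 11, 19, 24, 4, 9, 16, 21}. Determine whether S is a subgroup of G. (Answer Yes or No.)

Yes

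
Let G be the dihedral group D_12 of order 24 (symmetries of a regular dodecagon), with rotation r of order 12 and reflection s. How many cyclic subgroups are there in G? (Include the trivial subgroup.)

18

Group the elements of G by the cyclic subgroup they generate; each cyclic subgroup of order d accounts for φ(d) elements.
Cyclic subgroups by order — order 1: 1; order 2: 13; order 3: 1; order 4: 1; order 6: 1; order 12: 1.
Total: 18.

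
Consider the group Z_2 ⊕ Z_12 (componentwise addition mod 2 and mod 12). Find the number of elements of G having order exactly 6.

6

An element (a,b) has order lcm(ord(a), ord(b)); count pairs with lcm equal to 6.
Enumerating gives 6 such elements.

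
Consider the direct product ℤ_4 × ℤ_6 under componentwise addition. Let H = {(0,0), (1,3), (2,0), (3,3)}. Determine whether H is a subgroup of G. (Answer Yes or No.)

|H| = 4 divides |G| = 24, consistent with Lagrange.
H contains the identity, every element's inverse is in H, and H is closed under +: it is a subgroup.
In fact H = ⟨(3,3)⟩.

Yes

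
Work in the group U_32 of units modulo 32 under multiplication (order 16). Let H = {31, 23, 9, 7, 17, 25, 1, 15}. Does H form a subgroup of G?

Yes

|H| = 8 divides |G| = 16, consistent with Lagrange.
H contains the identity, every element's inverse is in H, and H is closed under ·: it is a subgroup.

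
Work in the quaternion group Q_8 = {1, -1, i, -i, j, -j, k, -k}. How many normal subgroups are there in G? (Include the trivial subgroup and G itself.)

G has 6 subgroups. Checking conjugation-invariance by order — order 1: 1/1 normal; order 2: 1/1 normal; order 4: 3/3 normal; order 8: 1/1 normal.
Total normal subgroups: 6.

6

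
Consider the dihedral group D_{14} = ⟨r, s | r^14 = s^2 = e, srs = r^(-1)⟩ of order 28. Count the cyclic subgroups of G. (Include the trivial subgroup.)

18

Group the elements of G by the cyclic subgroup they generate; each cyclic subgroup of order d accounts for φ(d) elements.
Cyclic subgroups by order — order 1: 1; order 2: 15; order 7: 1; order 14: 1.
Total: 18.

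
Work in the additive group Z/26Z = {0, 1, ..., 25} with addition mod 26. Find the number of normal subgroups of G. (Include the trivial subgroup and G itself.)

G is abelian, so every subgroup is normal.
G has 4 subgroups in total, hence 4 normal subgroups.

4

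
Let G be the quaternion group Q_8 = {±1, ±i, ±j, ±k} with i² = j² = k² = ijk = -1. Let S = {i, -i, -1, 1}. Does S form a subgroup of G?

|S| = 4 divides |G| = 8, consistent with Lagrange.
S contains the identity, every element's inverse is in S, and S is closed under ·: it is a subgroup.
In fact S = ⟨-i⟩.

Yes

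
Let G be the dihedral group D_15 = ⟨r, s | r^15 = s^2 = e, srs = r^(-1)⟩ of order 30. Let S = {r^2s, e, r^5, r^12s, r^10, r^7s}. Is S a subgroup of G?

Yes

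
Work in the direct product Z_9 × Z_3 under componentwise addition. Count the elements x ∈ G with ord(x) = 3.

An element (a,b) has order lcm(ord(a), ord(b)); count pairs with lcm equal to 3.
Enumerating gives 8 such elements.

8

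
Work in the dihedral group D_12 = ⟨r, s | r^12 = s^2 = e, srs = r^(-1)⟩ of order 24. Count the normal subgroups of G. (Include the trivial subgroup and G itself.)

9

G has 34 subgroups. Checking conjugation-invariance by order — order 1: 1/1 normal; order 2: 1/13 normal; order 3: 1/1 normal; order 4: 1/7 normal; order 6: 1/5 normal; order 8: 0/3 normal; order 12: 3/3 normal; order 24: 1/1 normal.
Total normal subgroups: 9.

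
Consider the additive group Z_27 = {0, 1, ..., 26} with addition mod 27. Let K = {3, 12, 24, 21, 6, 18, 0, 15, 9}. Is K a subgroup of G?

Yes

|K| = 9 divides |G| = 27, consistent with Lagrange.
K contains the identity, every element's inverse is in K, and K is closed under +: it is a subgroup.
In fact K = ⟨3⟩.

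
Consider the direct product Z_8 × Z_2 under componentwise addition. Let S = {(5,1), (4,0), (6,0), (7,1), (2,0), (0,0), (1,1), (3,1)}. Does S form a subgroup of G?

Yes

|S| = 8 divides |G| = 16, consistent with Lagrange.
S contains the identity, every element's inverse is in S, and S is closed under +: it is a subgroup.
In fact S = ⟨(7,1)⟩.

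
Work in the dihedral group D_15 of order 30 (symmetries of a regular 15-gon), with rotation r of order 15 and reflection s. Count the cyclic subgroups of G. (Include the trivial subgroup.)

19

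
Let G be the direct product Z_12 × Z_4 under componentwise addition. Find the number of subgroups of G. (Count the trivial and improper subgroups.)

30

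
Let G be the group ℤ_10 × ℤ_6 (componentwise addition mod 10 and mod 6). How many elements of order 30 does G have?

An element (a,b) has order lcm(ord(a), ord(b)); count pairs with lcm equal to 30.
Enumerating gives 24 such elements.

24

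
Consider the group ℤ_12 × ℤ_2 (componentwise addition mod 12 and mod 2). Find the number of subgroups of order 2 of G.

3

|G| = 24 and 2 | 24, so subgroups of order 2 are possible by Lagrange.
The subgroups of order 2 are: {(0,0), (0,1)}; {(0,0), (6,0)}; {(0,0), (6,1)}.
So G has 3 subgroups of order 2.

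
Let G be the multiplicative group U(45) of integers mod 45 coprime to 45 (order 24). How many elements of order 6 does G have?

6

The elements of order 6 are: 4, 11, 14, 29, 34, 41.
That's 6.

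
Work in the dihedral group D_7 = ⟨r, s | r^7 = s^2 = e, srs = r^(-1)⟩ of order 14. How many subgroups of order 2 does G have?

7

|G| = 14 and 2 | 14, so subgroups of order 2 are possible by Lagrange.
The subgroups of order 2 are: {e, r^2s}; {e, r^3s}; {e, r^4s}; {e, r^5s}; … (7 in all).
So G has 7 subgroups of order 2.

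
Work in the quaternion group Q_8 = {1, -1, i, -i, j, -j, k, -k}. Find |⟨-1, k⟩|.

4

|⟨-1⟩| = 2 and |⟨k⟩| = 4, so |H| is a multiple of lcm(2, 4) = 4 and divides |G| = 8.
Closing under the operation: H = {1, -1, k, -k}, so |H| = 4.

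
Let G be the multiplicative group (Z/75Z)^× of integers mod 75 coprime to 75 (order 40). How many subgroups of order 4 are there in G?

|G| = 40 and 4 | 40, so subgroups of order 4 are possible by Lagrange.
The subgroups of order 4 are: {1, 26, 49, 74}; {1, 32, 49, 68}; {1, 7, 43, 49}.
So G has 3 subgroups of order 4.

3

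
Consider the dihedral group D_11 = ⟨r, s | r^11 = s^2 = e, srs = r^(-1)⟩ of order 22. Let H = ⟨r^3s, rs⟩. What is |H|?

|⟨r^3s⟩| = 2 and |⟨rs⟩| = 2, so |H| is a multiple of lcm(2, 2) = 2 and divides |G| = 22.
Closing {r^3s, rs} under the group operation gives all of G, so |H| = 22.

22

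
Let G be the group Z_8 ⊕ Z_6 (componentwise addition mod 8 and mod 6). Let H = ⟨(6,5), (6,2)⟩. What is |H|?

24

|⟨(6,5)⟩| = 12 and |⟨(6,2)⟩| = 12, so |H| is a multiple of lcm(12, 12) = 12 and divides |G| = 48.
Closing under the operation: H = {(0,0), (0,1), (0,2), (0,3), (0,4), (0,5), (2,0), (2,1), (2,2), (2,3), (2,4), (2,5), (4,0), (4,1), (4,2), (4,3), (4,4), (4,5), (6,0), (6,1), (6,2), (6,3), (6,4), (6,5)}, so |H| = 24.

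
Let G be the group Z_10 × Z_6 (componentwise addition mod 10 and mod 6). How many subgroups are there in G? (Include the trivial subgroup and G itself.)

|G| = 60, so by Lagrange every subgroup order divides 60. Divisors: 1, 2, 3, 4, 5, 6, 10, 12, 15, 20, 30, 60.
Subgroups by order — order 1: 1; order 2: 3; order 3: 1; order 4: 1; order 5: 1; order 6: 3; order 10: 3; order 12: 1; order 15: 1; order 20: 1; order 30: 3; order 60: 1.
Total: 1 + 3 + 1 + 1 + 1 + 3 + 3 + 1 + 1 + 1 + 3 + 1 = 20.

20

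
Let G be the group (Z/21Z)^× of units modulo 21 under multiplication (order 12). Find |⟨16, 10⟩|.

|⟨16⟩| = 3 and |⟨10⟩| = 6, so |H| is a multiple of lcm(3, 6) = 6 and divides |G| = 12.
Closing under the operation: H = {1, 4, 10, 13, 16, 19}, so |H| = 6.

6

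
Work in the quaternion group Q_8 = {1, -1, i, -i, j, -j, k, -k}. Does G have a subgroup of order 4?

Yes

4 | 8. A subgroup of order 4 is {1, -1, i, -i}.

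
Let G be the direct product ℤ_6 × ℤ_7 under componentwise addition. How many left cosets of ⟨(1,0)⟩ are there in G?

|⟨(1,0)⟩| = 6 and |G| = 42.
By Lagrange, [G : H] = |G|/|H| = 42/6 = 7.

7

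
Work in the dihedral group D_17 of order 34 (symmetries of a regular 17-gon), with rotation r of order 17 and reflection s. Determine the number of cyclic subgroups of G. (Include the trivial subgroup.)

19

A cyclic subgroup of order d is generated by each of its φ(d) elements of order d, so the cyclic subgroups of order d number (#elements of order d)/φ(d).
Cyclic subgroups by order — order 1: 1; order 2: 17; order 17: 1.
Total: 19.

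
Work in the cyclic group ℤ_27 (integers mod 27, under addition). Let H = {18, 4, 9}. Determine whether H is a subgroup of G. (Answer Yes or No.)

The identity 0 ∉ H, so H is not a subgroup.

No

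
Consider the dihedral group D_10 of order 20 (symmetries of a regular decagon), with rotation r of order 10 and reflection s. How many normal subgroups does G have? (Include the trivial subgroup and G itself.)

7

G has 22 subgroups. Checking conjugation-invariance by order — order 1: 1/1 normal; order 2: 1/11 normal; order 4: 0/5 normal; order 5: 1/1 normal; order 10: 3/3 normal; order 20: 1/1 normal.
Total normal subgroups: 7.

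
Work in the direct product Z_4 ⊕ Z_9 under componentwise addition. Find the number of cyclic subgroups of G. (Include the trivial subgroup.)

9

A cyclic subgroup of order d is generated by each of its φ(d) elements of order d, so the cyclic subgroups of order d number (#elements of order d)/φ(d).
Cyclic subgroups by order — order 1: 1; order 2: 1; order 3: 1; order 4: 1; order 6: 1; order 9: 1; order 12: 1; order 18: 1; order 36: 1.
Total: 9.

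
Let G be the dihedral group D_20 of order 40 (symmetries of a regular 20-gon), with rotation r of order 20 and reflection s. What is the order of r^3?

20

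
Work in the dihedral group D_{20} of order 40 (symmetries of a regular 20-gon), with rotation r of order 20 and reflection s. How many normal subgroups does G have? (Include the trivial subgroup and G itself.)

G has 48 subgroups. Checking conjugation-invariance by order — order 1: 1/1 normal; order 2: 1/21 normal; order 4: 1/11 normal; order 5: 1/1 normal; order 8: 0/5 normal; order 10: 1/5 normal; order 20: 3/3 normal; order 40: 1/1 normal.
Total normal subgroups: 9.

9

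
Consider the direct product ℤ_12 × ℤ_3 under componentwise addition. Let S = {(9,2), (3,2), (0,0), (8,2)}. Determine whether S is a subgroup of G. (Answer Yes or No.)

(8,2) ∈ S but its inverse (4,1) ∉ S, so S is not a subgroup.

No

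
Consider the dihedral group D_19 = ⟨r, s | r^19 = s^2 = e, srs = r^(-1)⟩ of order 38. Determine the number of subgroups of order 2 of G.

|G| = 38 and 2 | 38, so subgroups of order 2 are possible by Lagrange.
The subgroups of order 2 are: {e, r^10s}; {e, r^11s}; {e, r^12s}; {e, r^13s}; … (19 in all).
So G has 19 subgroups of order 2.

19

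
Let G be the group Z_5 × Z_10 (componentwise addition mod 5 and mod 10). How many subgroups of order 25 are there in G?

1

|G| = 50 and 25 | 50, so subgroups of order 25 are possible by Lagrange.
The subgroups of order 25 are: {(0,0), (0,2), (0,4), (0,6), (0,8), (1,0), (1,2), (1,4), (1,6), (1,8), (2,0), (2,2), (2,4), (2,6), (2,8), (3,0), (3,2), (3,4), (3,6), (3,8), (4,0), (4,2), (4,4), (4,6), (4,8)}.
So G has 1 subgroup of order 25.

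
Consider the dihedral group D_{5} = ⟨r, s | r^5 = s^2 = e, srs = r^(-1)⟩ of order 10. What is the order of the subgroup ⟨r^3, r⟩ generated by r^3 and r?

5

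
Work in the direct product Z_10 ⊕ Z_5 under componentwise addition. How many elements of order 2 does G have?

An element (a,b) has order lcm(ord(a), ord(b)); count pairs with lcm equal to 2.
Enumerating gives 1 such elements.

1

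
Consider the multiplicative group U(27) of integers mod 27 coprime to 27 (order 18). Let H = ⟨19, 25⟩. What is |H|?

9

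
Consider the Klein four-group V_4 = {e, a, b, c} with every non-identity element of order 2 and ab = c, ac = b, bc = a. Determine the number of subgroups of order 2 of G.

3

|G| = 4 and 2 | 4, so subgroups of order 2 are possible by Lagrange.
The subgroups of order 2 are: {e, a}; {e, b}; {e, c}.
So G has 3 subgroups of order 2.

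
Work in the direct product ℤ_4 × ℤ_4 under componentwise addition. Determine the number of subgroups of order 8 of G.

|G| = 16 and 8 | 16, so subgroups of order 8 are possible by Lagrange.
The subgroups of order 8 are: {(0,0), (0,1), (0,2), (0,3), (2,0), (2,1), (2,2), (2,3)}; {(0,0), (0,2), (1,0), (1,2), (2,0), (2,2), (3,0), (3,2)}; {(0,0), (0,2), (1,1), (1,3), (2,0), (2,2), (3,1), (3,3)}.
So G has 3 subgroups of order 8.

3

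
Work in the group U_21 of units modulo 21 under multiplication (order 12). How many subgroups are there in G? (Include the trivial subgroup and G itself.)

|G| = 12, so by Lagrange every subgroup order divides 12. Divisors: 1, 2, 3, 4, 6, 12.
Subgroups by order — order 1: 1; order 2: 3; order 3: 1; order 4: 1; order 6: 3; order 12: 1.
Total: 1 + 3 + 1 + 1 + 3 + 1 = 10.

10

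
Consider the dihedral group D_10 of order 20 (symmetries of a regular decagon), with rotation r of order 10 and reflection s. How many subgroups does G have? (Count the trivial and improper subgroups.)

|G| = 20, so by Lagrange every subgroup order divides 20. Divisors: 1, 2, 4, 5, 10, 20.
Subgroups by order — order 1: 1; order 2: 11; order 4: 5; order 5: 1; order 10: 3; order 20: 1.
Total: 1 + 11 + 5 + 1 + 3 + 1 = 22.

22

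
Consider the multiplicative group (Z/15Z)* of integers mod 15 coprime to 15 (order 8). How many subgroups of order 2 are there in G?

|G| = 8 and 2 | 8, so subgroups of order 2 are possible by Lagrange.
The subgroups of order 2 are: {1, 11}; {1, 14}; {1, 4}.
So G has 3 subgroups of order 2.

3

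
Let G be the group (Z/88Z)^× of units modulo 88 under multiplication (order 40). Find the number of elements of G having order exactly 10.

Enumerating element orders in G gives 28 elements of order 10.

28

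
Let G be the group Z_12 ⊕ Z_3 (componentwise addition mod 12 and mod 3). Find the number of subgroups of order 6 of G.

4

|G| = 36 and 6 | 36, so subgroups of order 6 are possible by Lagrange.
The subgroups of order 6 are: {(0,0), (0,1), (0,2), (6,0), (6,1), (6,2)}; {(0,0), (2,0), (4,0), (6,0), (8,0), (10,0)}; {(0,0), (2,2), (4,1), (6,0), (8,2), (10,1)}; {(0,0), (2,1), (4,2), (6,0), (8,1), (10,2)}.
So G has 4 subgroups of order 6.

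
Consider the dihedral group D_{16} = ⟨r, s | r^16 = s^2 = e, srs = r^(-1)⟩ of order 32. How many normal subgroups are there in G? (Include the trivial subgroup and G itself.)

8

G has 36 subgroups. Checking conjugation-invariance by order — order 1: 1/1 normal; order 2: 1/17 normal; order 4: 1/9 normal; order 8: 1/5 normal; order 16: 3/3 normal; order 32: 1/1 normal.
Total normal subgroups: 8.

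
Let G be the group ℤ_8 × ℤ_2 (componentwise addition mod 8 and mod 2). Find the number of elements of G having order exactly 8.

8

An element (a,b) has order lcm(ord(a), ord(b)); count pairs with lcm equal to 8.
Enumerating gives 8 such elements.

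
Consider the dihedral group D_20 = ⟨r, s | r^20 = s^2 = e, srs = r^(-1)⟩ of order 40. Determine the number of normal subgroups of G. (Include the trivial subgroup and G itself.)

G has 48 subgroups. Checking conjugation-invariance by order — order 1: 1/1 normal; order 2: 1/21 normal; order 4: 1/11 normal; order 5: 1/1 normal; order 8: 0/5 normal; order 10: 1/5 normal; order 20: 3/3 normal; order 40: 1/1 normal.
Total normal subgroups: 9.

9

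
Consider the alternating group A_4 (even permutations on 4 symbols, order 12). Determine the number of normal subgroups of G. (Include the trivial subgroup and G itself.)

3

G has 10 subgroups. Checking conjugation-invariance by order — order 1: 1/1 normal; order 2: 0/3 normal; order 3: 0/4 normal; order 4: 1/1 normal; order 12: 1/1 normal.
Total normal subgroups: 3.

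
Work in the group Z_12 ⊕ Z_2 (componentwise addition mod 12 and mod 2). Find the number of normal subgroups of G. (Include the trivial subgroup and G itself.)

16

G is abelian, so every subgroup is normal.
G has 16 subgroups in total, hence 16 normal subgroups.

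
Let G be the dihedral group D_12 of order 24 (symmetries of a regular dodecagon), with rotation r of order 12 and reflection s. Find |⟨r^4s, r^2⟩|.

|⟨r^4s⟩| = 2 and |⟨r^2⟩| = 6, so |H| is a multiple of lcm(2, 6) = 6 and divides |G| = 24.
Closing under the operation: H = {e, r^2, r^4, r^6, r^8, r^10, s, r^2s, r^4s, r^6s, r^8s, r^10s}, so |H| = 12.

12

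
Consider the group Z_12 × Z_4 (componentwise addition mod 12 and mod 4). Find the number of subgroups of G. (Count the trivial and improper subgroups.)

30

|G| = 48, so by Lagrange every subgroup order divides 48. Divisors: 1, 2, 3, 4, 6, 8, 12, 16, 24, 48.
Subgroups by order — order 1: 1; order 2: 3; order 3: 1; order 4: 7; order 6: 3; order 8: 3; order 12: 7; order 16: 1; order 24: 3; order 48: 1.
Total: 1 + 3 + 1 + 7 + 3 + 3 + 7 + 1 + 3 + 1 = 30.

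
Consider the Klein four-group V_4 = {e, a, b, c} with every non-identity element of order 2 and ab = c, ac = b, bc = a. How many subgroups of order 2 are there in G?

3

|G| = 4 and 2 | 4, so subgroups of order 2 are possible by Lagrange.
The subgroups of order 2 are: {e, a}; {e, b}; {e, c}.
So G has 3 subgroups of order 2.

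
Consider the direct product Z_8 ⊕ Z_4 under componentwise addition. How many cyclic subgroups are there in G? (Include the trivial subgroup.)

14

Group the elements of G by the cyclic subgroup they generate; each cyclic subgroup of order d accounts for φ(d) elements.
Cyclic subgroups by order — order 1: 1; order 2: 3; order 4: 6; order 8: 4.
Total: 14.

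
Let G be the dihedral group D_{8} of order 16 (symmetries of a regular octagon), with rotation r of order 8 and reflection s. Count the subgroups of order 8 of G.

3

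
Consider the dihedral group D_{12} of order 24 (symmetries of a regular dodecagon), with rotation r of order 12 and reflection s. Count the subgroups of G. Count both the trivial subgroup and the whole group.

|G| = 24, so by Lagrange every subgroup order divides 24. Divisors: 1, 2, 3, 4, 6, 8, 12, 24.
Subgroups by order — order 1: 1; order 2: 13; order 3: 1; order 4: 7; order 6: 5; order 8: 3; order 12: 3; order 24: 1.
Total: 1 + 13 + 1 + 7 + 5 + 3 + 3 + 1 = 34.

34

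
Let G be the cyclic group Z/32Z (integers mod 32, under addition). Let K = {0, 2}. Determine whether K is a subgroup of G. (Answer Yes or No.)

No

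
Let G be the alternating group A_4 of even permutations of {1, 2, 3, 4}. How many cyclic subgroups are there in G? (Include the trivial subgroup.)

Group the elements of G by the cyclic subgroup they generate; each cyclic subgroup of order d accounts for φ(d) elements.
Cyclic subgroups by order — order 1: 1; order 2: 3; order 3: 4.
Total: 8.

8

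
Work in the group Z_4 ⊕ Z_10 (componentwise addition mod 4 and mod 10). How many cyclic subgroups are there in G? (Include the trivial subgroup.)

A cyclic subgroup of order d is generated by each of its φ(d) elements of order d, so the cyclic subgroups of order d number (#elements of order d)/φ(d).
Cyclic subgroups by order — order 1: 1; order 2: 3; order 4: 2; order 5: 1; order 10: 3; order 20: 2.
Total: 12.

12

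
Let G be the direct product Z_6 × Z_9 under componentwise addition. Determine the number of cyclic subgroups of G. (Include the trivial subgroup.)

16

A cyclic subgroup of order d is generated by each of its φ(d) elements of order d, so the cyclic subgroups of order d number (#elements of order d)/φ(d).
Cyclic subgroups by order — order 1: 1; order 2: 1; order 3: 4; order 6: 4; order 9: 3; order 18: 3.
Total: 16.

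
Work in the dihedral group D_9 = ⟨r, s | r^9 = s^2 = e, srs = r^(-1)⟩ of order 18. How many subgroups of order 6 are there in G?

3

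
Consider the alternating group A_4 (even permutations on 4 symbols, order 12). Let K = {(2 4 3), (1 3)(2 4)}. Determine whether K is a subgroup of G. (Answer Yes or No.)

The identity e ∉ K, so K is not a subgroup.

No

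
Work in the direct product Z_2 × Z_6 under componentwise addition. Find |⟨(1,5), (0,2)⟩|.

|⟨(1,5)⟩| = 6 and |⟨(0,2)⟩| = 3, so |H| is a multiple of lcm(6, 3) = 6 and divides |G| = 12.
Closing under the operation: H = {(0,0), (0,2), (0,4), (1,1), (1,3), (1,5)}, so |H| = 6.

6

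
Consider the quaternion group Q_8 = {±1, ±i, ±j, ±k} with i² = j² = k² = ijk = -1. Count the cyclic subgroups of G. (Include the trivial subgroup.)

5

Each element a generates a cyclic subgroup ⟨a⟩; distinct elements may generate the same one (a cyclic group of order d has φ(d) generators).
Cyclic subgroups by order — order 1: 1; order 2: 1; order 4: 3.
Total: 5.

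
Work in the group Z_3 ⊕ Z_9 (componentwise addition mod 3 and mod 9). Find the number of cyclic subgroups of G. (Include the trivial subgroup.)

8

A cyclic subgroup of order d is generated by each of its φ(d) elements of order d, so the cyclic subgroups of order d number (#elements of order d)/φ(d).
Cyclic subgroups by order — order 1: 1; order 3: 4; order 9: 3.
Total: 8.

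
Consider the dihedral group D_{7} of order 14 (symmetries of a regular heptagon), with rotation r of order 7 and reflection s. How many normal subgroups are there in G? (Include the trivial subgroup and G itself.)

G has 10 subgroups. Checking conjugation-invariance by order — order 1: 1/1 normal; order 2: 0/7 normal; order 7: 1/1 normal; order 14: 1/1 normal.
Total normal subgroups: 3.

3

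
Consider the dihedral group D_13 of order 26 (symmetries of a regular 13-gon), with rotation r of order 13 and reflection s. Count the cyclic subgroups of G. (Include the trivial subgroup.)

15

A cyclic subgroup of order d is generated by each of its φ(d) elements of order d, so the cyclic subgroups of order d number (#elements of order d)/φ(d).
Cyclic subgroups by order — order 1: 1; order 2: 13; order 13: 1.
Total: 15.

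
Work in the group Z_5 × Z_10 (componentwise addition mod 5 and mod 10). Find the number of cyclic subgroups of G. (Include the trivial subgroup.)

14

Each element a generates a cyclic subgroup ⟨a⟩; distinct elements may generate the same one (a cyclic group of order d has φ(d) generators).
Cyclic subgroups by order — order 1: 1; order 2: 1; order 5: 6; order 10: 6.
Total: 14.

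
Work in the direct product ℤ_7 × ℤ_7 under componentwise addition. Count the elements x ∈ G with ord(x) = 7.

48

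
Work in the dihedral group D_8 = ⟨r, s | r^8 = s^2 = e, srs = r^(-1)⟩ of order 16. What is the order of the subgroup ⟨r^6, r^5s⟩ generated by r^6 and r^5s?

8

|⟨r^6⟩| = 4 and |⟨r^5s⟩| = 2, so |H| is a multiple of lcm(4, 2) = 4 and divides |G| = 16.
Closing under the operation: H = {e, r^2, r^4, r^6, rs, r^3s, r^5s, r^7s}, so |H| = 8.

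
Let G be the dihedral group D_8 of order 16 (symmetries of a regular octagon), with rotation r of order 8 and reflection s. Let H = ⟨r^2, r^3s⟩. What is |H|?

8

|⟨r^2⟩| = 4 and |⟨r^3s⟩| = 2, so |H| is a multiple of lcm(4, 2) = 4 and divides |G| = 16.
Closing under the operation: H = {e, r^2, r^4, r^6, rs, r^3s, r^5s, r^7s}, so |H| = 8.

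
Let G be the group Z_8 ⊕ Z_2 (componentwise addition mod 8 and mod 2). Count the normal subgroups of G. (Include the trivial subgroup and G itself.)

11

G is abelian, so every subgroup is normal.
G has 11 subgroups in total, hence 11 normal subgroups.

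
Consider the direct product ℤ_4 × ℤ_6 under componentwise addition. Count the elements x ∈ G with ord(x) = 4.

4

An element (a,b) has order lcm(ord(a), ord(b)); count pairs with lcm equal to 4.
Enumerating gives 4 such elements.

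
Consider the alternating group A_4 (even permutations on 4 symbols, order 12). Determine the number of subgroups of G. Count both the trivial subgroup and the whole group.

10

|G| = 12, so by Lagrange every subgroup order divides 12. Divisors: 1, 2, 3, 4, 6, 12.
Subgroups by order — order 1: 1; order 2: 3; order 3: 4; order 4: 1; order 6: 0; order 12: 1.
Total: 1 + 3 + 4 + 1 + 0 + 1 = 10.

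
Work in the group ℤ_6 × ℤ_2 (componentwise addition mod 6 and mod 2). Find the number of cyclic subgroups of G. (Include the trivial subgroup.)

8

Group the elements of G by the cyclic subgroup they generate; each cyclic subgroup of order d accounts for φ(d) elements.
Cyclic subgroups by order — order 1: 1; order 2: 3; order 3: 1; order 6: 3.
Total: 8.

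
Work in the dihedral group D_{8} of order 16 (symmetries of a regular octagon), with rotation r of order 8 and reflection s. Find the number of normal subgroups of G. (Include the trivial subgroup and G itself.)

7

G has 19 subgroups. Checking conjugation-invariance by order — order 1: 1/1 normal; order 2: 1/9 normal; order 4: 1/5 normal; order 8: 3/3 normal; order 16: 1/1 normal.
Total normal subgroups: 7.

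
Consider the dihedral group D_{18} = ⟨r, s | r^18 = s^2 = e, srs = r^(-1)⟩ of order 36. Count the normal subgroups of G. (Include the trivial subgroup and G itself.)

9

G has 45 subgroups. Checking conjugation-invariance by order — order 1: 1/1 normal; order 2: 1/19 normal; order 3: 1/1 normal; order 4: 0/9 normal; order 6: 1/7 normal; order 9: 1/1 normal; order 12: 0/3 normal; order 18: 3/3 normal; order 36: 1/1 normal.
Total normal subgroups: 9.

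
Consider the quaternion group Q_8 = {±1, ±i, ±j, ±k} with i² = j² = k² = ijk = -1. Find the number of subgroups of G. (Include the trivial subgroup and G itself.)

6

|G| = 8, so by Lagrange every subgroup order divides 8. Divisors: 1, 2, 4, 8.
Subgroups by order — order 1: 1; order 2: 1; order 4: 3; order 8: 1.
Total: 1 + 1 + 3 + 1 = 6.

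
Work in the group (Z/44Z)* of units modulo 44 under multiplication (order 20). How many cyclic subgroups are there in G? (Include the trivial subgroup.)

A cyclic subgroup of order d is generated by each of its φ(d) elements of order d, so the cyclic subgroups of order d number (#elements of order d)/φ(d).
Cyclic subgroups by order — order 1: 1; order 2: 3; order 5: 1; order 10: 3.
Total: 8.

8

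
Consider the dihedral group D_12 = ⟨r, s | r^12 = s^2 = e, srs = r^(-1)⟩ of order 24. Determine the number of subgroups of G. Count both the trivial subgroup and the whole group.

|G| = 24, so by Lagrange every subgroup order divides 24. Divisors: 1, 2, 3, 4, 6, 8, 12, 24.
Subgroups by order — order 1: 1; order 2: 13; order 3: 1; order 4: 7; order 6: 5; order 8: 3; order 12: 3; order 24: 1.
Total: 1 + 13 + 1 + 7 + 5 + 3 + 3 + 1 = 34.

34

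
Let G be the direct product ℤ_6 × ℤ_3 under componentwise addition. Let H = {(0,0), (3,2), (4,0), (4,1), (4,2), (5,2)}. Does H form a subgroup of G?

(4,0) ∈ H but its inverse (2,0) ∉ H, so H is not a subgroup.

No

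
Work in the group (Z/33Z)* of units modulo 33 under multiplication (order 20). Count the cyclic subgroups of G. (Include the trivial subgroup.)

8

Group the elements of G by the cyclic subgroup they generate; each cyclic subgroup of order d accounts for φ(d) elements.
Cyclic subgroups by order — order 1: 1; order 2: 3; order 5: 1; order 10: 3.
Total: 8.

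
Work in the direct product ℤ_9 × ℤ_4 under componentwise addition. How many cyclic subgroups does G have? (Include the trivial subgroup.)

A cyclic subgroup of order d is generated by each of its φ(d) elements of order d, so the cyclic subgroups of order d number (#elements of order d)/φ(d).
Cyclic subgroups by order — order 1: 1; order 2: 1; order 3: 1; order 4: 1; order 6: 1; order 9: 1; order 12: 1; order 18: 1; order 36: 1.
Total: 9.

9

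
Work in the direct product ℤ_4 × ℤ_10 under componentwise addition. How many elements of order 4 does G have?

4

An element (a,b) has order lcm(ord(a), ord(b)); count pairs with lcm equal to 4.
Enumerating gives 4 such elements.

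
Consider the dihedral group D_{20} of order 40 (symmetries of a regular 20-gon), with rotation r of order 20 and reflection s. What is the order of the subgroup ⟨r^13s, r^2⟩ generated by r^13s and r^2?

|⟨r^13s⟩| = 2 and |⟨r^2⟩| = 10, so |H| is a multiple of lcm(2, 10) = 10 and divides |G| = 40.
Closing under the operation: H = {e, r^2, r^4, r^6, r^8, r^10, r^12, r^14, r^16, r^18, rs, r^3s, r^5s, r^7s, r^9s, r^11s, r^13s, r^15s, r^17s, r^19s}, so |H| = 20.

20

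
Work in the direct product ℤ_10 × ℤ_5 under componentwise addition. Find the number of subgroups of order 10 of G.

|G| = 50 and 10 | 50, so subgroups of order 10 are possible by Lagrange.
The subgroups of order 10 are: {(0,0), (0,1), (0,2), (0,3), (0,4), (5,0), (5,1), (5,2), (5,3), (5,4)}; {(0,0), (1,0), (2,0), (3,0), (4,0), (5,0), (6,0), (7,0), (8,0), (9,0)}; {(0,0), (1,1), (2,2), (3,3), (4,4), (5,0), (6,1), (7,2), (8,3), (9,4)}; {(0,0), (1,2), (2,4), (3,1), (4,3), (5,0), (6,2), (7,4), (8,1), (9,3)}; … (6 in all).
So G has 6 subgroups of order 10.

6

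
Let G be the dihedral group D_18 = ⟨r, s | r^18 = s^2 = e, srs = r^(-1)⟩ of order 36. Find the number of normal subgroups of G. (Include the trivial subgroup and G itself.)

G has 45 subgroups. Checking conjugation-invariance by order — order 1: 1/1 normal; order 2: 1/19 normal; order 3: 1/1 normal; order 4: 0/9 normal; order 6: 1/7 normal; order 9: 1/1 normal; order 12: 0/3 normal; order 18: 3/3 normal; order 36: 1/1 normal.
Total normal subgroups: 9.

9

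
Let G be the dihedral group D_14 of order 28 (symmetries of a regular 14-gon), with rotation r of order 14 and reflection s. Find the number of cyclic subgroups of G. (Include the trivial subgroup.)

18

Each element a generates a cyclic subgroup ⟨a⟩; distinct elements may generate the same one (a cyclic group of order d has φ(d) generators).
Cyclic subgroups by order — order 1: 1; order 2: 15; order 7: 1; order 14: 1.
Total: 18.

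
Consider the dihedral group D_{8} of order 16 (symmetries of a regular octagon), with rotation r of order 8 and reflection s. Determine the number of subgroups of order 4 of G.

5

|G| = 16 and 4 | 16, so subgroups of order 4 are possible by Lagrange.
The subgroups of order 4 are: {e, r^2, r^4, r^6}; {e, r^4, r^2s, r^6s}; {e, r^4, r^3s, r^7s}; {e, r^4, s, r^4s}; … (5 in all).
So G has 5 subgroups of order 4.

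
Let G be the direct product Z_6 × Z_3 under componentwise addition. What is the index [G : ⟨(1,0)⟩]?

3

|⟨(1,0)⟩| = 6 and |G| = 18.
By Lagrange, [G : H] = |G|/|H| = 18/6 = 3.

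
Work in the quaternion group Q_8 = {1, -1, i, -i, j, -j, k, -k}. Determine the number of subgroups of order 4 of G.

3

|G| = 8 and 4 | 8, so subgroups of order 4 are possible by Lagrange.
The subgroups of order 4 are: {1, -1, i, -i}; {1, -1, j, -j}; {1, -1, k, -k}.
So G has 3 subgroups of order 4.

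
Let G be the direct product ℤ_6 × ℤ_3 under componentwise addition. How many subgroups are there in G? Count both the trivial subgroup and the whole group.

|G| = 18, so by Lagrange every subgroup order divides 18. Divisors: 1, 2, 3, 6, 9, 18.
Subgroups by order — order 1: 1; order 2: 1; order 3: 4; order 6: 4; order 9: 1; order 18: 1.
Total: 1 + 1 + 4 + 4 + 1 + 1 = 12.

12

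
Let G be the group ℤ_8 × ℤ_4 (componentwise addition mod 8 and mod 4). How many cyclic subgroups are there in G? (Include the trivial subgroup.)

14

Group the elements of G by the cyclic subgroup they generate; each cyclic subgroup of order d accounts for φ(d) elements.
Cyclic subgroups by order — order 1: 1; order 2: 3; order 4: 6; order 8: 4.
Total: 14.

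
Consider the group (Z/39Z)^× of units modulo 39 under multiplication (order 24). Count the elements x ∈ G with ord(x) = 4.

4

The elements of order 4 are: 5, 8, 31, 34.
That's 4.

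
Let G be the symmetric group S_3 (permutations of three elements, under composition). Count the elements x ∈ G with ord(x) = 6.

No element of G has order 6 (even though 6 | 6).

0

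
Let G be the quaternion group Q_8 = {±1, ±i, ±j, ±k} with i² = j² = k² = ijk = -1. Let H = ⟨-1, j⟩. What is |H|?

4

|⟨-1⟩| = 2 and |⟨j⟩| = 4, so |H| is a multiple of lcm(2, 4) = 4 and divides |G| = 8.
Closing under the operation: H = {1, -1, j, -j}, so |H| = 4.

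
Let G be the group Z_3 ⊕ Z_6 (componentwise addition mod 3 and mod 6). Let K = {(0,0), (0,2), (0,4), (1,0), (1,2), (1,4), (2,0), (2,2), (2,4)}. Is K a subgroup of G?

Yes

|K| = 9 divides |G| = 18, consistent with Lagrange.
K contains the identity, every element's inverse is in K, and K is closed under +: it is a subgroup.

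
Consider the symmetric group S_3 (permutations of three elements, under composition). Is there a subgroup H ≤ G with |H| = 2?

2 | 6. A subgroup of order 2 is {e, (1 2)}.

Yes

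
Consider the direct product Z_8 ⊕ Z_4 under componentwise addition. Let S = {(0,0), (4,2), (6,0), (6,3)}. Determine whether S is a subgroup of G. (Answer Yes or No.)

No

(6,0) ∈ S but its inverse (2,0) ∉ S, so S is not a subgroup.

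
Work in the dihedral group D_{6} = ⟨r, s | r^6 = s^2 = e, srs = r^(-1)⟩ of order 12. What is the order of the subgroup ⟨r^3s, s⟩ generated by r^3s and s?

4

|⟨r^3s⟩| = 2 and |⟨s⟩| = 2, so |H| is a multiple of lcm(2, 2) = 2 and divides |G| = 12.
Closing under the operation: H = {e, r^3, s, r^3s}, so |H| = 4.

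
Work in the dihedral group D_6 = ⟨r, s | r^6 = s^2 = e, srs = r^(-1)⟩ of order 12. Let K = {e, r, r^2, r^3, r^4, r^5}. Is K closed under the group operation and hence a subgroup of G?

|K| = 6 divides |G| = 12, consistent with Lagrange.
K contains the identity, every element's inverse is in K, and K is closed under ·: it is a subgroup.
In fact K = ⟨r^5⟩.

Yes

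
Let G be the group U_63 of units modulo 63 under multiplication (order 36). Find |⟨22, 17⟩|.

|⟨22⟩| = 3 and |⟨17⟩| = 6, so |H| is a multiple of lcm(3, 6) = 6 and divides |G| = 36.
Closing under the operation: H = {1, 4, 5, 16, 17, 20, 22, 25, 26, 37, 38, 41, 43, 46, 47, 58, 59, 62}, so |H| = 18.

18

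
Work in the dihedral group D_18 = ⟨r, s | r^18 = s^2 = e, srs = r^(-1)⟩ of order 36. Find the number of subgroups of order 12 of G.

3

|G| = 36 and 12 | 36, so subgroups of order 12 are possible by Lagrange.
The subgroups of order 12 are: {e, r^3, r^6, r^9, r^12, r^15, rs, r^4s, r^7s, r^10s, r^13s, r^16s}; {e, r^3, r^6, r^9, r^12, r^15, r^2s, r^5s, r^8s, r^11s, r^14s, r^17s}; {e, r^3, r^6, r^9, r^12, r^15, s, r^3s, r^6s, r^9s, r^12s, r^15s}.
So G has 3 subgroups of order 12.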